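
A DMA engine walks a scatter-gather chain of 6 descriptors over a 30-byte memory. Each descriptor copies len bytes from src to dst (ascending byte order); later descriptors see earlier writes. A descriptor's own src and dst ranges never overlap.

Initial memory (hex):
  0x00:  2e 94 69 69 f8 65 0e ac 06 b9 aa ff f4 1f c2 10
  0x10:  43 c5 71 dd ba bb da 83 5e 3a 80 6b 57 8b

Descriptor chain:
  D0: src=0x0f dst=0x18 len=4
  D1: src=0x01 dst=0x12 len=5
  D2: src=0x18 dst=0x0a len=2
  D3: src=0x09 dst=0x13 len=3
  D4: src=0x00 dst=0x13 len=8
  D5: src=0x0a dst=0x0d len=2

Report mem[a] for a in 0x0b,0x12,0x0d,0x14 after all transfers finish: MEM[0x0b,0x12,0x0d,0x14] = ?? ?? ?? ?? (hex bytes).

[0] 0x0f->0x18 len=4 : 10 43 c5 71
[1] 0x01->0x12 len=5 : 94 69 69 f8 65
[2] 0x18->0x0a len=2 : 10 43
[3] 0x09->0x13 len=3 : b9 10 43
[4] 0x00->0x13 len=8 : 2e 94 69 69 f8 65 0e ac
[5] 0x0a->0x0d len=2 : 10 43
query mem[0x0b]=0x43, mem[0x12]=0x94, mem[0x0d]=0x10, mem[0x14]=0x94

MEM[0x0b,0x12,0x0d,0x14] = 43 94 10 94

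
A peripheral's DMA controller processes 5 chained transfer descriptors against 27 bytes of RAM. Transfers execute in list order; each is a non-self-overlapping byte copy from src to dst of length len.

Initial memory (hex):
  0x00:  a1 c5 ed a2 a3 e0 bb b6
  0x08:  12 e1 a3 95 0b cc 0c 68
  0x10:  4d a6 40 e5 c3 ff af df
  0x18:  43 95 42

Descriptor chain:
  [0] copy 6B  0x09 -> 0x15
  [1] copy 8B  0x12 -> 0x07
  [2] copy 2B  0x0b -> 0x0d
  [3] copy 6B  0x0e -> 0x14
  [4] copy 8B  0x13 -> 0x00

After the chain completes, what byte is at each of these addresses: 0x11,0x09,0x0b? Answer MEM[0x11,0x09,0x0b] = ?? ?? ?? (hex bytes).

MEM[0x11,0x09,0x0b] = a6 c3 a3

D0: mem[0x15..0x1a] <- [e1 a3 95 0b cc 0c]
D1: mem[0x07..0x0e] <- [40 e5 c3 e1 a3 95 0b cc]
D2: mem[0x0d..0x0e] <- [a3 95]
D3: mem[0x14..0x19] <- [95 68 4d a6 40 e5]
D4: mem[0x00..0x07] <- [e5 95 68 4d a6 40 e5 0c]
query mem[0x11]=0xa6, mem[0x09]=0xc3, mem[0x0b]=0xa3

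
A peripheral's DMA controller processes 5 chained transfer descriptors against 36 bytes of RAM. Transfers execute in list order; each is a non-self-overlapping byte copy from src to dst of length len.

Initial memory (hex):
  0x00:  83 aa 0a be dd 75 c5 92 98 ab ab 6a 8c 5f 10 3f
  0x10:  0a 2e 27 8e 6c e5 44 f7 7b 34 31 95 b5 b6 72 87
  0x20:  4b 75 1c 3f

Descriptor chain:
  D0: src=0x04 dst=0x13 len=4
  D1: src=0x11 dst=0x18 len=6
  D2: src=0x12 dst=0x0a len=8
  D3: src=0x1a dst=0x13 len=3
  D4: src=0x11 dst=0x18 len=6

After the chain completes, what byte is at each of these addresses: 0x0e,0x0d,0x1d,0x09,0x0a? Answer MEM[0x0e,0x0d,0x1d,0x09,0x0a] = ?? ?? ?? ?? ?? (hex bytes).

MEM[0x0e,0x0d,0x1d,0x09,0x0a] = 92 c5 92 ab 27

[0] 0x04->0x13 len=4 : dd 75 c5 92
[1] 0x11->0x18 len=6 : 2e 27 dd 75 c5 92
[2] 0x12->0x0a len=8 : 27 dd 75 c5 92 f7 2e 27
[3] 0x1a->0x13 len=3 : dd 75 c5
[4] 0x11->0x18 len=6 : 27 27 dd 75 c5 92
query mem[0x0e]=0x92, mem[0x0d]=0xc5, mem[0x1d]=0x92, mem[0x09]=0xab, mem[0x0a]=0x27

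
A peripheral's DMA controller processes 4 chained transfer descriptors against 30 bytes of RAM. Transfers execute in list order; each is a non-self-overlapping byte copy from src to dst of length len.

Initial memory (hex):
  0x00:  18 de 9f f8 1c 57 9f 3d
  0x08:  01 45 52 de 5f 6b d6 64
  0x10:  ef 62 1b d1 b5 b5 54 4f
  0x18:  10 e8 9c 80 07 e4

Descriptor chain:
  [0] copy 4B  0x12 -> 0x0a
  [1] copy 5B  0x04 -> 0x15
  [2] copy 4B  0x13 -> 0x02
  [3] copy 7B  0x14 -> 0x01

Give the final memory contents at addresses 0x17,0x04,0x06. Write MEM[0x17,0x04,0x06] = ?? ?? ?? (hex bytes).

MEM[0x17,0x04,0x06] = 9f 9f 01

#0 dst[0x0a+4] := {0x1b,0xd1,0xb5,0xb5}
#1 dst[0x15+5] := {0x1c,0x57,0x9f,0x3d,0x01}
#2 dst[0x02+4] := {0xd1,0xb5,0x1c,0x57}
#3 dst[0x01+7] := {0xb5,0x1c,0x57,0x9f,0x3d,0x01,0x9c}
query mem[0x17]=0x9f, mem[0x04]=0x9f, mem[0x06]=0x01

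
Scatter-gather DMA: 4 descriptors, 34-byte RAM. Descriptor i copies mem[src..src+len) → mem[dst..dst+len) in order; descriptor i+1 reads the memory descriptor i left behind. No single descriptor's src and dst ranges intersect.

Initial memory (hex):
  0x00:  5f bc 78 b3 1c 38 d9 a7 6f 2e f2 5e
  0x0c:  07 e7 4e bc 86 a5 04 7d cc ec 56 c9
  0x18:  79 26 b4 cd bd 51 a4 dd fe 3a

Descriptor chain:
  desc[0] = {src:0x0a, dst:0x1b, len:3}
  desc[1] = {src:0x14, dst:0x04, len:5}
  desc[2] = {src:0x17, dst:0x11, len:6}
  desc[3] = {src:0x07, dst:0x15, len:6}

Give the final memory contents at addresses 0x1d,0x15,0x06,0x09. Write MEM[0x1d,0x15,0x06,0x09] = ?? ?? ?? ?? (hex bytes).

#0 dst[0x1b+3] := {0xf2,0x5e,0x07}
#1 dst[0x04+5] := {0xcc,0xec,0x56,0xc9,0x79}
#2 dst[0x11+6] := {0xc9,0x79,0x26,0xb4,0xf2,0x5e}
#3 dst[0x15+6] := {0xc9,0x79,0x2e,0xf2,0x5e,0x07}
query mem[0x1d]=0x07, mem[0x15]=0xc9, mem[0x06]=0x56, mem[0x09]=0x2e

MEM[0x1d,0x15,0x06,0x09] = 07 c9 56 2e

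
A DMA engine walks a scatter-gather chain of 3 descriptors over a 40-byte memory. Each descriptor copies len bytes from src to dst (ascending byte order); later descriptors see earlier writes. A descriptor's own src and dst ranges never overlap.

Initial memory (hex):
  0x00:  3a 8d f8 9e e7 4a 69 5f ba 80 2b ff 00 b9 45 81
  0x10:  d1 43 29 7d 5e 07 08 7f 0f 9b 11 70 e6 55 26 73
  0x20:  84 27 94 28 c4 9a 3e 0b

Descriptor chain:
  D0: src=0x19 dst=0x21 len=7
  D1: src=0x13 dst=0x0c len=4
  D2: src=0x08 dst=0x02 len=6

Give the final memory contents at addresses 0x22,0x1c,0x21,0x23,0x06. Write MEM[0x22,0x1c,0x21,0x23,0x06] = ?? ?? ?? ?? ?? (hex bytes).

MEM[0x22,0x1c,0x21,0x23,0x06] = 11 e6 9b 70 7d

[0] 0x19->0x21 len=7 : 9b 11 70 e6 55 26 73
[1] 0x13->0x0c len=4 : 7d 5e 07 08
[2] 0x08->0x02 len=6 : ba 80 2b ff 7d 5e
query mem[0x22]=0x11, mem[0x1c]=0xe6, mem[0x21]=0x9b, mem[0x23]=0x70, mem[0x06]=0x7d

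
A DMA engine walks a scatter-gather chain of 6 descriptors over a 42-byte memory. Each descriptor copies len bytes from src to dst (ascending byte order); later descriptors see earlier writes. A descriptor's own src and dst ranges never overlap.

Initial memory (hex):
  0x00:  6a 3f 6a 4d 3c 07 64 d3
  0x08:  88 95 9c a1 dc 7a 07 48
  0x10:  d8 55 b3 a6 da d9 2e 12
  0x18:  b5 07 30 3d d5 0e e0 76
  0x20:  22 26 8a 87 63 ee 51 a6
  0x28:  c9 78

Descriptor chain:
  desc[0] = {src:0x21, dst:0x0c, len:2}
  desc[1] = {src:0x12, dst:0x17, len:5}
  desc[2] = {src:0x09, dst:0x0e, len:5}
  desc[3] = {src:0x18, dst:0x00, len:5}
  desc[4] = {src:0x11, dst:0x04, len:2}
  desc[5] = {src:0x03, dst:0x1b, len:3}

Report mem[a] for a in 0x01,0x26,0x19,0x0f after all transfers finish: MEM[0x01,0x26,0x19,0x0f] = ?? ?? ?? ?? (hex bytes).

  after D0: wrote 2B at 0x0c = 268a
  after D1: wrote 5B at 0x17 = b3a6dad92e
  after D2: wrote 5B at 0x0e = 959ca1268a
  after D3: wrote 5B at 0x00 = a6dad92ed5
  after D4: wrote 2B at 0x04 = 268a
  after D5: wrote 3B at 0x1b = 2e268a
query mem[0x01]=0xda, mem[0x26]=0x51, mem[0x19]=0xda, mem[0x0f]=0x9c

MEM[0x01,0x26,0x19,0x0f] = da 51 da 9c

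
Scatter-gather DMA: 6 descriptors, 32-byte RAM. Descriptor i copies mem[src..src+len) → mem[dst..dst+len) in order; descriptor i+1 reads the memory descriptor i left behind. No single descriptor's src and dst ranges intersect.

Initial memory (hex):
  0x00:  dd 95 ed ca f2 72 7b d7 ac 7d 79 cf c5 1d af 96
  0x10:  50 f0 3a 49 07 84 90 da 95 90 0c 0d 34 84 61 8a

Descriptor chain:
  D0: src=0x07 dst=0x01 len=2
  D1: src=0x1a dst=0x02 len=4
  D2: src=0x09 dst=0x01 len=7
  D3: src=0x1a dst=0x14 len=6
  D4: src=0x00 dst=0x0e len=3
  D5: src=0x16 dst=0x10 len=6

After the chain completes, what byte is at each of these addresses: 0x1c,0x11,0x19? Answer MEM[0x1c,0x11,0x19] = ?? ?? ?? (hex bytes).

[0] 0x07->0x01 len=2 : d7 ac
[1] 0x1a->0x02 len=4 : 0c 0d 34 84
[2] 0x09->0x01 len=7 : 7d 79 cf c5 1d af 96
[3] 0x1a->0x14 len=6 : 0c 0d 34 84 61 8a
[4] 0x00->0x0e len=3 : dd 7d 79
[5] 0x16->0x10 len=6 : 34 84 61 8a 0c 0d
query mem[0x1c]=0x34, mem[0x11]=0x84, mem[0x19]=0x8a

MEM[0x1c,0x11,0x19] = 34 84 8a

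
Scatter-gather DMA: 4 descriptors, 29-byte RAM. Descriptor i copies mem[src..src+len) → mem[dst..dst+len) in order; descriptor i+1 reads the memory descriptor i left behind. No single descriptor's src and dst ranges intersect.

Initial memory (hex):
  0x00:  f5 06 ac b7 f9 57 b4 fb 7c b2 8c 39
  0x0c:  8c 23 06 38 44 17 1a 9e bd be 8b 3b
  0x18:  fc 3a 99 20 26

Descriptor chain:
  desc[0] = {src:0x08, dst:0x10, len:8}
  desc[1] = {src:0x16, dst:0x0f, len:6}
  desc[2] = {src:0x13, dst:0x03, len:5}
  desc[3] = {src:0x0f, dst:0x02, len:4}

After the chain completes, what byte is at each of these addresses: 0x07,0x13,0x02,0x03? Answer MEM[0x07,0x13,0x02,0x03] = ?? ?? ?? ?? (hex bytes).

MEM[0x07,0x13,0x02,0x03] = 38 99 06 38

  after D0: wrote 8B at 0x10 = 7cb28c398c230638
  after D1: wrote 6B at 0x0f = 0638fc3a9920
  after D2: wrote 5B at 0x03 = 9920230638
  after D3: wrote 4B at 0x02 = 0638fc3a
query mem[0x07]=0x38, mem[0x13]=0x99, mem[0x02]=0x06, mem[0x03]=0x38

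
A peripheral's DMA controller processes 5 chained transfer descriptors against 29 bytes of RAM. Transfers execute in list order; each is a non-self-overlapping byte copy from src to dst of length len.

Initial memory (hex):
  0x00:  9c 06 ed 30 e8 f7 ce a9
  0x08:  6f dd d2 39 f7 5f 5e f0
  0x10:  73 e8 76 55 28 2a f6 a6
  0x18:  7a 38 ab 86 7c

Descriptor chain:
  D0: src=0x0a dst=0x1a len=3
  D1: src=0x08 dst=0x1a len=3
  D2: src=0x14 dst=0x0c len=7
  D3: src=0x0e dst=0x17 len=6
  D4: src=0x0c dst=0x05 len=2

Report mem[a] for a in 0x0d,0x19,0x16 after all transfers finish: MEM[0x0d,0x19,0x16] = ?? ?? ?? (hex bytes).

D0: mem[0x1a..0x1c] <- [d2 39 f7]
D1: mem[0x1a..0x1c] <- [6f dd d2]
D2: mem[0x0c..0x12] <- [28 2a f6 a6 7a 38 6f]
D3: mem[0x17..0x1c] <- [f6 a6 7a 38 6f 55]
D4: mem[0x05..0x06] <- [28 2a]
query mem[0x0d]=0x2a, mem[0x19]=0x7a, mem[0x16]=0xf6

MEM[0x0d,0x19,0x16] = 2a 7a f6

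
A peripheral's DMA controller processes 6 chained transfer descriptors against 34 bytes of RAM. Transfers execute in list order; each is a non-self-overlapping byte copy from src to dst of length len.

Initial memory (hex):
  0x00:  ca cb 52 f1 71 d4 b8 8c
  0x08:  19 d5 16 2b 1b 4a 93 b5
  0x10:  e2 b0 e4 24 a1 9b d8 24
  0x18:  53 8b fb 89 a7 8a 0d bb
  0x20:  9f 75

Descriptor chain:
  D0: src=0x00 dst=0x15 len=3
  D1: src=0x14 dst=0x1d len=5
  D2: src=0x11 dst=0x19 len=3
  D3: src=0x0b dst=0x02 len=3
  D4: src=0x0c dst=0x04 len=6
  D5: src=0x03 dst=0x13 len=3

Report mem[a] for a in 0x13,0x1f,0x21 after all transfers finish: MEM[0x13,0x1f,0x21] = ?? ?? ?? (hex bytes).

  after D0: wrote 3B at 0x15 = cacb52
  after D1: wrote 5B at 0x1d = a1cacb5253
  after D2: wrote 3B at 0x19 = b0e424
  after D3: wrote 3B at 0x02 = 2b1b4a
  after D4: wrote 6B at 0x04 = 1b4a93b5e2b0
  after D5: wrote 3B at 0x13 = 1b1b4a
query mem[0x13]=0x1b, mem[0x1f]=0xcb, mem[0x21]=0x53

MEM[0x13,0x1f,0x21] = 1b cb 53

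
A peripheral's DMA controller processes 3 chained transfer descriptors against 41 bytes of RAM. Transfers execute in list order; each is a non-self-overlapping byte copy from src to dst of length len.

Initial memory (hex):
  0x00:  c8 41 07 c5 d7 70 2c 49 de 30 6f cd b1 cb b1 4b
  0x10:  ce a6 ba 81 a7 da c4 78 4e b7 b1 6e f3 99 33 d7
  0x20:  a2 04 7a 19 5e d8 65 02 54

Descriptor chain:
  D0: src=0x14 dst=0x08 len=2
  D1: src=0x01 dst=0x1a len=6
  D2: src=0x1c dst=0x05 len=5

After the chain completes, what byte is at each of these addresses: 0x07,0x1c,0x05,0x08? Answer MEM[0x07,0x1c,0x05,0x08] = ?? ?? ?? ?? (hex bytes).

D0: mem[0x08..0x09] <- [a7 da]
D1: mem[0x1a..0x1f] <- [41 07 c5 d7 70 2c]
D2: mem[0x05..0x09] <- [c5 d7 70 2c a2]
query mem[0x07]=0x70, mem[0x1c]=0xc5, mem[0x05]=0xc5, mem[0x08]=0x2c

MEM[0x07,0x1c,0x05,0x08] = 70 c5 c5 2c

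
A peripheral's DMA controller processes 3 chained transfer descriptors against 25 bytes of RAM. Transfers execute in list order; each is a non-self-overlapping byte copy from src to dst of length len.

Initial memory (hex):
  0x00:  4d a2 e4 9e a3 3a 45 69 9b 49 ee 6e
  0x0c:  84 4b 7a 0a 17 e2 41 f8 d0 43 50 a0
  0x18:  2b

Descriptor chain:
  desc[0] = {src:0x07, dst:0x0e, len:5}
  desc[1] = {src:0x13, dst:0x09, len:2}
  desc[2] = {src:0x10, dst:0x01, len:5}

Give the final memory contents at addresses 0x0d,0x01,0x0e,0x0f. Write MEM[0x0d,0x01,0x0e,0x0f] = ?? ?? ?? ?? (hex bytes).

#0 dst[0x0e+5] := {0x69,0x9b,0x49,0xee,0x6e}
#1 dst[0x09+2] := {0xf8,0xd0}
#2 dst[0x01+5] := {0x49,0xee,0x6e,0xf8,0xd0}
query mem[0x0d]=0x4b, mem[0x01]=0x49, mem[0x0e]=0x69, mem[0x0f]=0x9b

MEM[0x0d,0x01,0x0e,0x0f] = 4b 49 69 9b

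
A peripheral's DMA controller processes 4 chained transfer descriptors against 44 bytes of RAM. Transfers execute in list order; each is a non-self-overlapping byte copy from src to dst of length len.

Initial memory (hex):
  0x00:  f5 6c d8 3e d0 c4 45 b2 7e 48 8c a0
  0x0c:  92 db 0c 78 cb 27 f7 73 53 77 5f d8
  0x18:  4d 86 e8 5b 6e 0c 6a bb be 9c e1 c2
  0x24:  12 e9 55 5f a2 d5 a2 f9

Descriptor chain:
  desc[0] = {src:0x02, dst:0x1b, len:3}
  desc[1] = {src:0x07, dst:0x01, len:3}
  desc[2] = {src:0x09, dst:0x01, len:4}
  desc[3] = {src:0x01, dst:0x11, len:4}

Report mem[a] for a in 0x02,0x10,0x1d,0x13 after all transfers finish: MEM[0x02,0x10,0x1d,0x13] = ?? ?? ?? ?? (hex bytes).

[0] 0x02->0x1b len=3 : d8 3e d0
[1] 0x07->0x01 len=3 : b2 7e 48
[2] 0x09->0x01 len=4 : 48 8c a0 92
[3] 0x01->0x11 len=4 : 48 8c a0 92
query mem[0x02]=0x8c, mem[0x10]=0xcb, mem[0x1d]=0xd0, mem[0x13]=0xa0

MEM[0x02,0x10,0x1d,0x13] = 8c cb d0 a0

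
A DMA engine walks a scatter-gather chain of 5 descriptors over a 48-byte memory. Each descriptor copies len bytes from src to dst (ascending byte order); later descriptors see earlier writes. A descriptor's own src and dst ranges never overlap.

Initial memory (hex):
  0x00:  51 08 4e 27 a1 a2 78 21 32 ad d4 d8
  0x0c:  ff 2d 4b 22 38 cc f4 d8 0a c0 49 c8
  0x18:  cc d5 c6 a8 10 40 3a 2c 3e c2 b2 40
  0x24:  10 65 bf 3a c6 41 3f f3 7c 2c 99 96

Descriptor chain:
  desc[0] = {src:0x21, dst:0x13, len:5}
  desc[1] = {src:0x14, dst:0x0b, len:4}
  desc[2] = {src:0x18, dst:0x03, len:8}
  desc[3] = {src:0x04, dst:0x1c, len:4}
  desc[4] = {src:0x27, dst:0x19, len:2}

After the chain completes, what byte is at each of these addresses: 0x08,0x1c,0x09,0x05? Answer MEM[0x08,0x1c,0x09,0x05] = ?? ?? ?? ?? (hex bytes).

MEM[0x08,0x1c,0x09,0x05] = 40 d5 3a c6

[0] 0x21->0x13 len=5 : c2 b2 40 10 65
[1] 0x14->0x0b len=4 : b2 40 10 65
[2] 0x18->0x03 len=8 : cc d5 c6 a8 10 40 3a 2c
[3] 0x04->0x1c len=4 : d5 c6 a8 10
[4] 0x27->0x19 len=2 : 3a c6
query mem[0x08]=0x40, mem[0x1c]=0xd5, mem[0x09]=0x3a, mem[0x05]=0xc6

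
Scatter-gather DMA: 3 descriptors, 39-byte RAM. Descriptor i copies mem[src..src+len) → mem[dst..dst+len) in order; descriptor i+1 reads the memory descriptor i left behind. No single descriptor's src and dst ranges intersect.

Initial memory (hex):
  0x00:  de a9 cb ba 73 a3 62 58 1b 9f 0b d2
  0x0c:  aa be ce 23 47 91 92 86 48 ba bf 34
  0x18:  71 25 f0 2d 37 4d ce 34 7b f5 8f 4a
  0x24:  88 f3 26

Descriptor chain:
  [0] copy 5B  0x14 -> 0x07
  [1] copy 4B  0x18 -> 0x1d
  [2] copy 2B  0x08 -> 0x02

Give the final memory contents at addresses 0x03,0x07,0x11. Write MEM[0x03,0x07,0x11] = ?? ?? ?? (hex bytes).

MEM[0x03,0x07,0x11] = bf 48 91

[0] 0x14->0x07 len=5 : 48 ba bf 34 71
[1] 0x18->0x1d len=4 : 71 25 f0 2d
[2] 0x08->0x02 len=2 : ba bf
query mem[0x03]=0xbf, mem[0x07]=0x48, mem[0x11]=0x91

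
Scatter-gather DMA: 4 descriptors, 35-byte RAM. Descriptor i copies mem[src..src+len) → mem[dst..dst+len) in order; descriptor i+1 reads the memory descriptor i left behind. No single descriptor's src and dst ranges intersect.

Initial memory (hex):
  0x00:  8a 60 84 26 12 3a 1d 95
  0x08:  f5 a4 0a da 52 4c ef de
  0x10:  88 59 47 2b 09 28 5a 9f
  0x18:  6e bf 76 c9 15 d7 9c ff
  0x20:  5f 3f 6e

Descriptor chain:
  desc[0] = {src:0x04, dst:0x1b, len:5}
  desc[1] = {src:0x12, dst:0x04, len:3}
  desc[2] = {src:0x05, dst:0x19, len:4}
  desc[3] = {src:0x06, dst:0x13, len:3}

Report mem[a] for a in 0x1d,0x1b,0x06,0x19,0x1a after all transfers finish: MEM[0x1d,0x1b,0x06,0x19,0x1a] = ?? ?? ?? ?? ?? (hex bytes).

MEM[0x1d,0x1b,0x06,0x19,0x1a] = 1d 95 09 2b 09

#0 dst[0x1b+5] := {0x12,0x3a,0x1d,0x95,0xf5}
#1 dst[0x04+3] := {0x47,0x2b,0x09}
#2 dst[0x19+4] := {0x2b,0x09,0x95,0xf5}
#3 dst[0x13+3] := {0x09,0x95,0xf5}
query mem[0x1d]=0x1d, mem[0x1b]=0x95, mem[0x06]=0x09, mem[0x19]=0x2b, mem[0x1a]=0x09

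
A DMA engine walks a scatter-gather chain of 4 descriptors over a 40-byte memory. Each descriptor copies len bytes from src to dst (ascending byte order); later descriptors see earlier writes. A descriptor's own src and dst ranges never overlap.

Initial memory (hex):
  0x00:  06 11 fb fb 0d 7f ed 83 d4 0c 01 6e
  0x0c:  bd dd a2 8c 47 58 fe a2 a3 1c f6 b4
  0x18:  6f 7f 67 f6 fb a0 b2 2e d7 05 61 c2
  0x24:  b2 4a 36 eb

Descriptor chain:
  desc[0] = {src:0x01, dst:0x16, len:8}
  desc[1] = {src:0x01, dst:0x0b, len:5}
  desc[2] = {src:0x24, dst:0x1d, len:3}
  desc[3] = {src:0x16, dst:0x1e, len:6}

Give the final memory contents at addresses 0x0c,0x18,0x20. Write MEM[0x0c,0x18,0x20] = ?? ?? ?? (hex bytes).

MEM[0x0c,0x18,0x20] = fb fb fb

[0] 0x01->0x16 len=8 : 11 fb fb 0d 7f ed 83 d4
[1] 0x01->0x0b len=5 : 11 fb fb 0d 7f
[2] 0x24->0x1d len=3 : b2 4a 36
[3] 0x16->0x1e len=6 : 11 fb fb 0d 7f ed
query mem[0x0c]=0xfb, mem[0x18]=0xfb, mem[0x20]=0xfb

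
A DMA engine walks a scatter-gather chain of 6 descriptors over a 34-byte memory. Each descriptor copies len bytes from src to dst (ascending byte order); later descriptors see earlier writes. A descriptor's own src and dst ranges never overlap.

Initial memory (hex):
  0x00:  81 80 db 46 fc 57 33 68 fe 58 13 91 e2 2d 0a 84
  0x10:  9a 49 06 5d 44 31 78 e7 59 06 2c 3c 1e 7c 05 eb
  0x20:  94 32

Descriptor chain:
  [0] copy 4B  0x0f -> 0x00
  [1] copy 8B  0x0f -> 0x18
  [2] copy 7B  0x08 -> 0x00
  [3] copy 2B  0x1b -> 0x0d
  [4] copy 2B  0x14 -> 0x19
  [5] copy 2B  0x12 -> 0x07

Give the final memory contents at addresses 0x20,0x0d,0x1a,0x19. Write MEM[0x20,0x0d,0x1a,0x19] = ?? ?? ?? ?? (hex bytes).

#0 dst[0x00+4] := {0x84,0x9a,0x49,0x06}
#1 dst[0x18+8] := {0x84,0x9a,0x49,0x06,0x5d,0x44,0x31,0x78}
#2 dst[0x00+7] := {0xfe,0x58,0x13,0x91,0xe2,0x2d,0x0a}
#3 dst[0x0d+2] := {0x06,0x5d}
#4 dst[0x19+2] := {0x44,0x31}
#5 dst[0x07+2] := {0x06,0x5d}
query mem[0x20]=0x94, mem[0x0d]=0x06, mem[0x1a]=0x31, mem[0x19]=0x44

MEM[0x20,0x0d,0x1a,0x19] = 94 06 31 44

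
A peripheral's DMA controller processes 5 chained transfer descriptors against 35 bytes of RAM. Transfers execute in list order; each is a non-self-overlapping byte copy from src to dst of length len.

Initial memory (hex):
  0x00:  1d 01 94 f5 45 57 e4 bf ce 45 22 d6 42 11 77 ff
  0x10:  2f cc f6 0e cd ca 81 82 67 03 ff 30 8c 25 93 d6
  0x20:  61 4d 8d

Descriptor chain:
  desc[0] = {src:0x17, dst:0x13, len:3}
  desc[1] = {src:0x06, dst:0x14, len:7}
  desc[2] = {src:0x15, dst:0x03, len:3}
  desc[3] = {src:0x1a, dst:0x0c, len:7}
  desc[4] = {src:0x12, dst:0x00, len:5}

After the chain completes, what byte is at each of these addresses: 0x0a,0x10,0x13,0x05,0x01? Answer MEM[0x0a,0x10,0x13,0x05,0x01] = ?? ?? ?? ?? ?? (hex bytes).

[0] 0x17->0x13 len=3 : 82 67 03
[1] 0x06->0x14 len=7 : e4 bf ce 45 22 d6 42
[2] 0x15->0x03 len=3 : bf ce 45
[3] 0x1a->0x0c len=7 : 42 30 8c 25 93 d6 61
[4] 0x12->0x00 len=5 : 61 82 e4 bf ce
query mem[0x0a]=0x22, mem[0x10]=0x93, mem[0x13]=0x82, mem[0x05]=0x45, mem[0x01]=0x82

MEM[0x0a,0x10,0x13,0x05,0x01] = 22 93 82 45 82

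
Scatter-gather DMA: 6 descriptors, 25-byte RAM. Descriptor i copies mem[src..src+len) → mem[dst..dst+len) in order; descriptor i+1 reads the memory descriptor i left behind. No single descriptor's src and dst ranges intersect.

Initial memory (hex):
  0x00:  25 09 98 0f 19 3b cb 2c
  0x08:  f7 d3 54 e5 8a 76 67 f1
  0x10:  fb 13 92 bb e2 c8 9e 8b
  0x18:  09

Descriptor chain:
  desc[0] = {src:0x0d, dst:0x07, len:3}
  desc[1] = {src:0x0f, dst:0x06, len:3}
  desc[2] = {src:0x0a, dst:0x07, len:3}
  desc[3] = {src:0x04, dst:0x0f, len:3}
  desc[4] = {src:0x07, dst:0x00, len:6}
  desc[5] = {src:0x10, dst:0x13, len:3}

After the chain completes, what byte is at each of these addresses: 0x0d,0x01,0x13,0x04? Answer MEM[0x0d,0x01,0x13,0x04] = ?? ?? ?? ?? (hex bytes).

[0] 0x0d->0x07 len=3 : 76 67 f1
[1] 0x0f->0x06 len=3 : f1 fb 13
[2] 0x0a->0x07 len=3 : 54 e5 8a
[3] 0x04->0x0f len=3 : 19 3b f1
[4] 0x07->0x00 len=6 : 54 e5 8a 54 e5 8a
[5] 0x10->0x13 len=3 : 3b f1 92
query mem[0x0d]=0x76, mem[0x01]=0xe5, mem[0x13]=0x3b, mem[0x04]=0xe5

MEM[0x0d,0x01,0x13,0x04] = 76 e5 3b e5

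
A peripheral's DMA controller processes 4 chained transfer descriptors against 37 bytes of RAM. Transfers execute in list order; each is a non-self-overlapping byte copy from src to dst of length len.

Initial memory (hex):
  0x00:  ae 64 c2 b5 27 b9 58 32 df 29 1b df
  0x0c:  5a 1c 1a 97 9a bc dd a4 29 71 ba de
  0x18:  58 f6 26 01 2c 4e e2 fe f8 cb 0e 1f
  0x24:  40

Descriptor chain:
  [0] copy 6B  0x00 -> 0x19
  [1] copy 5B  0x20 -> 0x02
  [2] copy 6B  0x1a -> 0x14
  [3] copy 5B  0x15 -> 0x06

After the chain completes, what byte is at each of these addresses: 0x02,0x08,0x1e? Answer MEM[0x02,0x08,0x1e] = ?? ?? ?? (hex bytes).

  after D0: wrote 6B at 0x19 = ae64c2b527b9
  after D1: wrote 5B at 0x02 = f8cb0e1f40
  after D2: wrote 6B at 0x14 = 64c2b527b9fe
  after D3: wrote 5B at 0x06 = c2b527b9fe
query mem[0x02]=0xf8, mem[0x08]=0x27, mem[0x1e]=0xb9

MEM[0x02,0x08,0x1e] = f8 27 b9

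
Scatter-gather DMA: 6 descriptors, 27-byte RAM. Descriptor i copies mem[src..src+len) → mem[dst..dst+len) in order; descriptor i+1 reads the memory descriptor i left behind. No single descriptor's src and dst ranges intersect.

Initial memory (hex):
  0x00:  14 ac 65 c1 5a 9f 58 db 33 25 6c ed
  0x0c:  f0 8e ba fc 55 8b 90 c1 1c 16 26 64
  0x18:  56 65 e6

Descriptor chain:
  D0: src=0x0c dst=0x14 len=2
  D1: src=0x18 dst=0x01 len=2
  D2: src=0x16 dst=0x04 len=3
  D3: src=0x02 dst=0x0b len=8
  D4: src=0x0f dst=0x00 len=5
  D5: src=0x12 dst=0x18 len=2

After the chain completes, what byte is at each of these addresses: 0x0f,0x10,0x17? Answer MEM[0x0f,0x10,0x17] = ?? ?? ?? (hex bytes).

  after D0: wrote 2B at 0x14 = f08e
  after D1: wrote 2B at 0x01 = 5665
  after D2: wrote 3B at 0x04 = 266456
  after D3: wrote 8B at 0x0b = 65c1266456db3325
  after D4: wrote 5B at 0x00 = 56db3325c1
  after D5: wrote 2B at 0x18 = 25c1
query mem[0x0f]=0x56, mem[0x10]=0xdb, mem[0x17]=0x64

MEM[0x0f,0x10,0x17] = 56 db 64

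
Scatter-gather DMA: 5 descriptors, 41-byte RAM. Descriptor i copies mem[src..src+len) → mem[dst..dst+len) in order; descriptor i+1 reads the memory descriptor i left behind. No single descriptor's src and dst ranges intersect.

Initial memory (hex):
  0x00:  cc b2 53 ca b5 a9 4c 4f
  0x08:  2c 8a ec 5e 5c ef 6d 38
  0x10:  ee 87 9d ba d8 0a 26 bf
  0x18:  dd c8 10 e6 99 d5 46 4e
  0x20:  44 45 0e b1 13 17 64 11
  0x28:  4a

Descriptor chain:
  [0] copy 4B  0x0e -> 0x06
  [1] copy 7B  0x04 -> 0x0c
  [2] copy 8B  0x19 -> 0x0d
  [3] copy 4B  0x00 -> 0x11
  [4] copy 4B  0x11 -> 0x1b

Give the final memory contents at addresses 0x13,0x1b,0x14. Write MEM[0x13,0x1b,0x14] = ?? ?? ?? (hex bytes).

MEM[0x13,0x1b,0x14] = 53 cc ca

D0: mem[0x06..0x09] <- [6d 38 ee 87]
D1: mem[0x0c..0x12] <- [b5 a9 6d 38 ee 87 ec]
D2: mem[0x0d..0x14] <- [c8 10 e6 99 d5 46 4e 44]
D3: mem[0x11..0x14] <- [cc b2 53 ca]
D4: mem[0x1b..0x1e] <- [cc b2 53 ca]
query mem[0x13]=0x53, mem[0x1b]=0xcc, mem[0x14]=0xca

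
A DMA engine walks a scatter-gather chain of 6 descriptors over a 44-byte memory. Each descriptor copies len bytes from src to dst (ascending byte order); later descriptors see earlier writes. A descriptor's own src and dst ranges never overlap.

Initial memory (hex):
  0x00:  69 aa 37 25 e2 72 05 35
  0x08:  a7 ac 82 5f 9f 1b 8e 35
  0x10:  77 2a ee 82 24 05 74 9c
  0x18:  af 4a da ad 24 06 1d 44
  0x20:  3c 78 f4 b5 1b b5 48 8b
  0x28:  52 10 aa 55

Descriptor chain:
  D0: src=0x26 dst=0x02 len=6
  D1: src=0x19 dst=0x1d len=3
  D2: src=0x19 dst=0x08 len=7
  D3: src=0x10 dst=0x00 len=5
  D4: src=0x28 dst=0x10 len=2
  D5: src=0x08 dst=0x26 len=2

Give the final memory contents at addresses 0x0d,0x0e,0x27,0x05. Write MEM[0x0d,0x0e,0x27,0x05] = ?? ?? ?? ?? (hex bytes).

MEM[0x0d,0x0e,0x27,0x05] = da ad da 10

[0] 0x26->0x02 len=6 : 48 8b 52 10 aa 55
[1] 0x19->0x1d len=3 : 4a da ad
[2] 0x19->0x08 len=7 : 4a da ad 24 4a da ad
[3] 0x10->0x00 len=5 : 77 2a ee 82 24
[4] 0x28->0x10 len=2 : 52 10
[5] 0x08->0x26 len=2 : 4a da
query mem[0x0d]=0xda, mem[0x0e]=0xad, mem[0x27]=0xda, mem[0x05]=0x10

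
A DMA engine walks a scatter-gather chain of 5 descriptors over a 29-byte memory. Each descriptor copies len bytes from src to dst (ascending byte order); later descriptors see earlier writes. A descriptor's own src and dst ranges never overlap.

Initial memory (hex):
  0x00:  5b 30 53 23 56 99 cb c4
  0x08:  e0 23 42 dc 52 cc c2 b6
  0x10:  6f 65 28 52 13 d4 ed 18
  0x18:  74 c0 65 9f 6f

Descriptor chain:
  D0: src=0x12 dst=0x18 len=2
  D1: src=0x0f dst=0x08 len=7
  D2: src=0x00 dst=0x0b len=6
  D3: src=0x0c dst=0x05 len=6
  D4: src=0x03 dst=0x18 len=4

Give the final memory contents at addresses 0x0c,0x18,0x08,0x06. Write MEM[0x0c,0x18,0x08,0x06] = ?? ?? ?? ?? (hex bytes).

MEM[0x0c,0x18,0x08,0x06] = 30 23 56 53

  after D0: wrote 2B at 0x18 = 2852
  after D1: wrote 7B at 0x08 = b66f65285213d4
  after D2: wrote 6B at 0x0b = 5b3053235699
  after D3: wrote 6B at 0x05 = 305323569965
  after D4: wrote 4B at 0x18 = 23563053
query mem[0x0c]=0x30, mem[0x18]=0x23, mem[0x08]=0x56, mem[0x06]=0x53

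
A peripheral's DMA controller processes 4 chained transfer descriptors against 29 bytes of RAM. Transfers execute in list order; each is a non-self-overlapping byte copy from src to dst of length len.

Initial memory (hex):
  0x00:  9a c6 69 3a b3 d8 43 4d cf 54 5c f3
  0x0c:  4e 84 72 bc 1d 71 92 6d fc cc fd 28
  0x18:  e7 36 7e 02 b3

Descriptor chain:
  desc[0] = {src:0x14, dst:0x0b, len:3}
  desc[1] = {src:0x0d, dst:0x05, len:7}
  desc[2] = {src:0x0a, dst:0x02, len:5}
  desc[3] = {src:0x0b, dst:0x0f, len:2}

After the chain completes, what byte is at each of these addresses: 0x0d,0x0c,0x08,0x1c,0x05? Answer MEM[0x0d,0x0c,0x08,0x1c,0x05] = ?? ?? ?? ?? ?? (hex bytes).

MEM[0x0d,0x0c,0x08,0x1c,0x05] = fd cc 1d b3 fd

[0] 0x14->0x0b len=3 : fc cc fd
[1] 0x0d->0x05 len=7 : fd 72 bc 1d 71 92 6d
[2] 0x0a->0x02 len=5 : 92 6d cc fd 72
[3] 0x0b->0x0f len=2 : 6d cc
query mem[0x0d]=0xfd, mem[0x0c]=0xcc, mem[0x08]=0x1d, mem[0x1c]=0xb3, mem[0x05]=0xfd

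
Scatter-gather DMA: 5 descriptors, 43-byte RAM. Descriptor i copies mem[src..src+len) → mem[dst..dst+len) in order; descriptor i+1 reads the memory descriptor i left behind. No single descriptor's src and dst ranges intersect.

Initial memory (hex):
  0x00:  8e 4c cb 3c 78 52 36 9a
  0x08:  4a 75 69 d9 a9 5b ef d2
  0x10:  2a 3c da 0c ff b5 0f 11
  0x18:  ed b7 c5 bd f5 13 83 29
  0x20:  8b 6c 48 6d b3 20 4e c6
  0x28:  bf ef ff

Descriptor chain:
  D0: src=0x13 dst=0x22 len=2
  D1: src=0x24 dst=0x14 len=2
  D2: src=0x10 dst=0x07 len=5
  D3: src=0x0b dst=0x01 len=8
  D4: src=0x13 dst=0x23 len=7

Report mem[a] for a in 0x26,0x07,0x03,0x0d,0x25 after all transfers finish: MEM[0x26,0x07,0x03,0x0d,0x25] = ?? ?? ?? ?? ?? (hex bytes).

  after D0: wrote 2B at 0x22 = 0cff
  after D1: wrote 2B at 0x14 = b320
  after D2: wrote 5B at 0x07 = 2a3cda0cb3
  after D3: wrote 8B at 0x01 = b3a95befd22a3cda
  after D4: wrote 7B at 0x23 = 0cb3200f11edb7
query mem[0x26]=0x0f, mem[0x07]=0x3c, mem[0x03]=0x5b, mem[0x0d]=0x5b, mem[0x25]=0x20

MEM[0x26,0x07,0x03,0x0d,0x25] = 0f 3c 5b 5b 20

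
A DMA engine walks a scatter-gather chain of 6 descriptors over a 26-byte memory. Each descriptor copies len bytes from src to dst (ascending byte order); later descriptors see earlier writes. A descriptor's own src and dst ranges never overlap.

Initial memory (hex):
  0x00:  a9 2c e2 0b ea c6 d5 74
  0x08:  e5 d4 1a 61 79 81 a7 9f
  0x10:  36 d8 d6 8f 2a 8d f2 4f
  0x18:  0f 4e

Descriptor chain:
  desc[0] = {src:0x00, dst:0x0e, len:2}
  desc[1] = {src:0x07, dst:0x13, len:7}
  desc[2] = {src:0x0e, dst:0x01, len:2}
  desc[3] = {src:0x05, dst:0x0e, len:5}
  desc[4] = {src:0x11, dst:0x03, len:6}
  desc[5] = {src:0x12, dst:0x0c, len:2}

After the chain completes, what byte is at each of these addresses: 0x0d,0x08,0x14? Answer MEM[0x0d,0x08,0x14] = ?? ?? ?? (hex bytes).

D0: mem[0x0e..0x0f] <- [a9 2c]
D1: mem[0x13..0x19] <- [74 e5 d4 1a 61 79 81]
D2: mem[0x01..0x02] <- [a9 2c]
D3: mem[0x0e..0x12] <- [c6 d5 74 e5 d4]
D4: mem[0x03..0x08] <- [e5 d4 74 e5 d4 1a]
D5: mem[0x0c..0x0d] <- [d4 74]
query mem[0x0d]=0x74, mem[0x08]=0x1a, mem[0x14]=0xe5

MEM[0x0d,0x08,0x14] = 74 1a e5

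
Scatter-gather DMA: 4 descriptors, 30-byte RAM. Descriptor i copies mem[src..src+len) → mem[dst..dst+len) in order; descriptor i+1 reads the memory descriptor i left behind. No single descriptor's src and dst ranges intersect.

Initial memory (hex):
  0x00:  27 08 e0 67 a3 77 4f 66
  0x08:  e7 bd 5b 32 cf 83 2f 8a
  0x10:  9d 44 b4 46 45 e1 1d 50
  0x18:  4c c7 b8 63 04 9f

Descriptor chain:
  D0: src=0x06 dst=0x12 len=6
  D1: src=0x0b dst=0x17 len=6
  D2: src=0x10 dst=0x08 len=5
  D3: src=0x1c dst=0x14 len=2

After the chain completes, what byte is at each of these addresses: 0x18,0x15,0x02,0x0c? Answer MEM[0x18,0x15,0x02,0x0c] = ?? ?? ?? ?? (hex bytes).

#0 dst[0x12+6] := {0x4f,0x66,0xe7,0xbd,0x5b,0x32}
#1 dst[0x17+6] := {0x32,0xcf,0x83,0x2f,0x8a,0x9d}
#2 dst[0x08+5] := {0x9d,0x44,0x4f,0x66,0xe7}
#3 dst[0x14+2] := {0x9d,0x9f}
query mem[0x18]=0xcf, mem[0x15]=0x9f, mem[0x02]=0xe0, mem[0x0c]=0xe7

MEM[0x18,0x15,0x02,0x0c] = cf 9f e0 e7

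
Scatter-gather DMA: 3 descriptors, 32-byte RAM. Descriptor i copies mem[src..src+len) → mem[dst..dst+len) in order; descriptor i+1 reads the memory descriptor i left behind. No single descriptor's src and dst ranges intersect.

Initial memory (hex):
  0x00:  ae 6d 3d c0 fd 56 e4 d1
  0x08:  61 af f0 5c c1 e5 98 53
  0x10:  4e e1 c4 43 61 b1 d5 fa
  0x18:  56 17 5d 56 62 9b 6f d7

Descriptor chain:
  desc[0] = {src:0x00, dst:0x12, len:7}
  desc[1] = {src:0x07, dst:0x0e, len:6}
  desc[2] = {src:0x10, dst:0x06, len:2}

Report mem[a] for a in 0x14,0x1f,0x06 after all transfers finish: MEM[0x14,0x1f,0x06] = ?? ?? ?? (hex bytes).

MEM[0x14,0x1f,0x06] = 3d d7 af

  after D0: wrote 7B at 0x12 = ae6d3dc0fd56e4
  after D1: wrote 6B at 0x0e = d161aff05cc1
  after D2: wrote 2B at 0x06 = aff0
query mem[0x14]=0x3d, mem[0x1f]=0xd7, mem[0x06]=0xaf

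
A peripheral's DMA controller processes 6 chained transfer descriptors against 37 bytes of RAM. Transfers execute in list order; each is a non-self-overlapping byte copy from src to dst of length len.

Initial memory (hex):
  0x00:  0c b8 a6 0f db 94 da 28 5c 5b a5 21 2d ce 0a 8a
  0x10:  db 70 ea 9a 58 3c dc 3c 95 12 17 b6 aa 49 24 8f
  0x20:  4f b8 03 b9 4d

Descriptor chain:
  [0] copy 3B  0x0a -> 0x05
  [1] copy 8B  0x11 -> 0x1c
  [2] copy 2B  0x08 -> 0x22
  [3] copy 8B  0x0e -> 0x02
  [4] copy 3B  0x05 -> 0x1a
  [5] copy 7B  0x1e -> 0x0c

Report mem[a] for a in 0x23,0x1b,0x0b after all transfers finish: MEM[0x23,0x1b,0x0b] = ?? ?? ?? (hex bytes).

  after D0: wrote 3B at 0x05 = a5212d
  after D1: wrote 8B at 0x1c = 70ea9a583cdc3c95
  after D2: wrote 2B at 0x22 = 5c5b
  after D3: wrote 8B at 0x02 = 0a8adb70ea9a583c
  after D4: wrote 3B at 0x1a = 70ea9a
  after D5: wrote 7B at 0x0c = 9a583cdc5c5b4d
query mem[0x23]=0x5b, mem[0x1b]=0xea, mem[0x0b]=0x21

MEM[0x23,0x1b,0x0b] = 5b ea 21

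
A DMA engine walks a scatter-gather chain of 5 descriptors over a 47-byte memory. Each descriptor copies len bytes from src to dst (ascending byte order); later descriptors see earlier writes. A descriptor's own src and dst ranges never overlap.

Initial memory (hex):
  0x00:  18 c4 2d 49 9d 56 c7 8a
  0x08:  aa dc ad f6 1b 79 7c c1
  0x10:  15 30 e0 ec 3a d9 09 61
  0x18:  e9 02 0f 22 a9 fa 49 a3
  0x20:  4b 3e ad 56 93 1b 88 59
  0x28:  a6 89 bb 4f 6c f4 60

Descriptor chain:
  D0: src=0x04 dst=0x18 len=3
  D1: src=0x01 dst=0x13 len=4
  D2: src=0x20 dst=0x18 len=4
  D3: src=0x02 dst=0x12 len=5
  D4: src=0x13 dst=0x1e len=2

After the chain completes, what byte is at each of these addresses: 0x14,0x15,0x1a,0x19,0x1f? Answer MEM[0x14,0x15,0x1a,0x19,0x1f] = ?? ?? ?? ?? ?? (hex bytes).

MEM[0x14,0x15,0x1a,0x19,0x1f] = 9d 56 ad 3e 9d

#0 dst[0x18+3] := {0x9d,0x56,0xc7}
#1 dst[0x13+4] := {0xc4,0x2d,0x49,0x9d}
#2 dst[0x18+4] := {0x4b,0x3e,0xad,0x56}
#3 dst[0x12+5] := {0x2d,0x49,0x9d,0x56,0xc7}
#4 dst[0x1e+2] := {0x49,0x9d}
query mem[0x14]=0x9d, mem[0x15]=0x56, mem[0x1a]=0xad, mem[0x19]=0x3e, mem[0x1f]=0x9d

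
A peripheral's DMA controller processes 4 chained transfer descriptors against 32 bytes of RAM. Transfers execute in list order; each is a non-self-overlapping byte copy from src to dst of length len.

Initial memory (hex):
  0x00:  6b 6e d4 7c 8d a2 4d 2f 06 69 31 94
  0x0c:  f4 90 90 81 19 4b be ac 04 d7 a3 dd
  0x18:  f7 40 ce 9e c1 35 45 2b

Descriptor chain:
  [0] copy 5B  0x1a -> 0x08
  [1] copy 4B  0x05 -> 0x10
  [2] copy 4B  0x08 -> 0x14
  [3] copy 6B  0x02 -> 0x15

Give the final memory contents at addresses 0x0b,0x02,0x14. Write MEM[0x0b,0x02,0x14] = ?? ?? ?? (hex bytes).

D0: mem[0x08..0x0c] <- [ce 9e c1 35 45]
D1: mem[0x10..0x13] <- [a2 4d 2f ce]
D2: mem[0x14..0x17] <- [ce 9e c1 35]
D3: mem[0x15..0x1a] <- [d4 7c 8d a2 4d 2f]
query mem[0x0b]=0x35, mem[0x02]=0xd4, mem[0x14]=0xce

MEM[0x0b,0x02,0x14] = 35 d4 ce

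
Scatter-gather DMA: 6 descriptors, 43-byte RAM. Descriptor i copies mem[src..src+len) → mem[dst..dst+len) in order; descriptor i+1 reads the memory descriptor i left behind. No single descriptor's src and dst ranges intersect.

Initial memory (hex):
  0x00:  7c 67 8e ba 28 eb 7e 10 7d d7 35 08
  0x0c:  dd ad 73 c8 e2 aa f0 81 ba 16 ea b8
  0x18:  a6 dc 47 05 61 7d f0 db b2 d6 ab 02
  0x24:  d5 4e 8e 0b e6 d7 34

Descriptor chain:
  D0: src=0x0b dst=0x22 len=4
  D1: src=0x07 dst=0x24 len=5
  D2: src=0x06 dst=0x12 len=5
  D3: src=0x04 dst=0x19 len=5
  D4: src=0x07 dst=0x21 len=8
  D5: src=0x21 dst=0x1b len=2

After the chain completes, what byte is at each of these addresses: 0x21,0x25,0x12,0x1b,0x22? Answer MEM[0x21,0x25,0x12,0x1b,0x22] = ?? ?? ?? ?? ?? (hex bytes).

MEM[0x21,0x25,0x12,0x1b,0x22] = 10 08 7e 10 7d

D0: mem[0x22..0x25] <- [08 dd ad 73]
D1: mem[0x24..0x28] <- [10 7d d7 35 08]
D2: mem[0x12..0x16] <- [7e 10 7d d7 35]
D3: mem[0x19..0x1d] <- [28 eb 7e 10 7d]
D4: mem[0x21..0x28] <- [10 7d d7 35 08 dd ad 73]
D5: mem[0x1b..0x1c] <- [10 7d]
query mem[0x21]=0x10, mem[0x25]=0x08, mem[0x12]=0x7e, mem[0x1b]=0x10, mem[0x22]=0x7d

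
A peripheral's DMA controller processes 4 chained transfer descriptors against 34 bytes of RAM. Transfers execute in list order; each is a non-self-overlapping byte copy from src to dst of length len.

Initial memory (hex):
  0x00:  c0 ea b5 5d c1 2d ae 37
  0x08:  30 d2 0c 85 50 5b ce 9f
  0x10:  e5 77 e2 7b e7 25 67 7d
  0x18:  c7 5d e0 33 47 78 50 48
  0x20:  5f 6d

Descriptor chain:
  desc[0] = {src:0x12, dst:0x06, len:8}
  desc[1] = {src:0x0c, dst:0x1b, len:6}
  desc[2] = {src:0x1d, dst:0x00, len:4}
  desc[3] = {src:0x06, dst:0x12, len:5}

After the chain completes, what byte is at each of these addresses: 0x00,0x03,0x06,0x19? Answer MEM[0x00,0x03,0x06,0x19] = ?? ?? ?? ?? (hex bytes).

#0 dst[0x06+8] := {0xe2,0x7b,0xe7,0x25,0x67,0x7d,0xc7,0x5d}
#1 dst[0x1b+6] := {0xc7,0x5d,0xce,0x9f,0xe5,0x77}
#2 dst[0x00+4] := {0xce,0x9f,0xe5,0x77}
#3 dst[0x12+5] := {0xe2,0x7b,0xe7,0x25,0x67}
query mem[0x00]=0xce, mem[0x03]=0x77, mem[0x06]=0xe2, mem[0x19]=0x5d

MEM[0x00,0x03,0x06,0x19] = ce 77 e2 5d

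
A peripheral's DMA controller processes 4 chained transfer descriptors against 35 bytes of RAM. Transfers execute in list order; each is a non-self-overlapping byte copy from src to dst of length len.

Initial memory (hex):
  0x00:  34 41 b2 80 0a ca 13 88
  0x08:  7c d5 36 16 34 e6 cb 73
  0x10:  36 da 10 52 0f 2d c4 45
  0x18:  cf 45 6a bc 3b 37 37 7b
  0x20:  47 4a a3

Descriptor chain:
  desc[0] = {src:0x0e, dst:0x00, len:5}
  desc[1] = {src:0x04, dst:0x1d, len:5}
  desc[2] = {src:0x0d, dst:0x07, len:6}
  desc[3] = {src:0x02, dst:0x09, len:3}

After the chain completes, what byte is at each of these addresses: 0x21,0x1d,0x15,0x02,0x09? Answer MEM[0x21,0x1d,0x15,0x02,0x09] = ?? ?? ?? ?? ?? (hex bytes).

MEM[0x21,0x1d,0x15,0x02,0x09] = 7c 10 2d 36 36

#0 dst[0x00+5] := {0xcb,0x73,0x36,0xda,0x10}
#1 dst[0x1d+5] := {0x10,0xca,0x13,0x88,0x7c}
#2 dst[0x07+6] := {0xe6,0xcb,0x73,0x36,0xda,0x10}
#3 dst[0x09+3] := {0x36,0xda,0x10}
query mem[0x21]=0x7c, mem[0x1d]=0x10, mem[0x15]=0x2d, mem[0x02]=0x36, mem[0x09]=0x36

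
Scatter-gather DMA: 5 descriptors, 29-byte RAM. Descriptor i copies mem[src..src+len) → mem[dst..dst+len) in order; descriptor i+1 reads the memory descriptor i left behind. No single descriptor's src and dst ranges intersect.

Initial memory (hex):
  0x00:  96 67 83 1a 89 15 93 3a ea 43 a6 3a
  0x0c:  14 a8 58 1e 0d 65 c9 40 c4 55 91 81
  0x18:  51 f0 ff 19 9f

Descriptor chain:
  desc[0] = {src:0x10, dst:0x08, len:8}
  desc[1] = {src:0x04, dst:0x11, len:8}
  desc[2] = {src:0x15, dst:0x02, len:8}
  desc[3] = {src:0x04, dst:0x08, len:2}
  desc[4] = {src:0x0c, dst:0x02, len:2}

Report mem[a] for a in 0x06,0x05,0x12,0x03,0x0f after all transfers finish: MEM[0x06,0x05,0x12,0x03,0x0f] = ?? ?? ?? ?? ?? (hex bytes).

MEM[0x06,0x05,0x12,0x03,0x0f] = f0 40 15 55 81

[0] 0x10->0x08 len=8 : 0d 65 c9 40 c4 55 91 81
[1] 0x04->0x11 len=8 : 89 15 93 3a 0d 65 c9 40
[2] 0x15->0x02 len=8 : 0d 65 c9 40 f0 ff 19 9f
[3] 0x04->0x08 len=2 : c9 40
[4] 0x0c->0x02 len=2 : c4 55
query mem[0x06]=0xf0, mem[0x05]=0x40, mem[0x12]=0x15, mem[0x03]=0x55, mem[0x0f]=0x81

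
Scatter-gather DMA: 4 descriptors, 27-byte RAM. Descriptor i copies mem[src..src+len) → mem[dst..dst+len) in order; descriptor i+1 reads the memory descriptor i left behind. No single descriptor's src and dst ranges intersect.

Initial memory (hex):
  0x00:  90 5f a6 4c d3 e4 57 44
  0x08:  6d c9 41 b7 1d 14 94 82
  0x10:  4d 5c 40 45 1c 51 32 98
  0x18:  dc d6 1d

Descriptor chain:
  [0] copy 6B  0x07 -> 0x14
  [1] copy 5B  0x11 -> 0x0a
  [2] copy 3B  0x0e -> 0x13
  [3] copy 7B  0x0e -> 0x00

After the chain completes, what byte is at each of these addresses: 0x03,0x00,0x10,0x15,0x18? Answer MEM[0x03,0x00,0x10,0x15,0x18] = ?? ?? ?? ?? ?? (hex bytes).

#0 dst[0x14+6] := {0x44,0x6d,0xc9,0x41,0xb7,0x1d}
#1 dst[0x0a+5] := {0x5c,0x40,0x45,0x44,0x6d}
#2 dst[0x13+3] := {0x6d,0x82,0x4d}
#3 dst[0x00+7] := {0x6d,0x82,0x4d,0x5c,0x40,0x6d,0x82}
query mem[0x03]=0x5c, mem[0x00]=0x6d, mem[0x10]=0x4d, mem[0x15]=0x4d, mem[0x18]=0xb7

MEM[0x03,0x00,0x10,0x15,0x18] = 5c 6d 4d 4d b7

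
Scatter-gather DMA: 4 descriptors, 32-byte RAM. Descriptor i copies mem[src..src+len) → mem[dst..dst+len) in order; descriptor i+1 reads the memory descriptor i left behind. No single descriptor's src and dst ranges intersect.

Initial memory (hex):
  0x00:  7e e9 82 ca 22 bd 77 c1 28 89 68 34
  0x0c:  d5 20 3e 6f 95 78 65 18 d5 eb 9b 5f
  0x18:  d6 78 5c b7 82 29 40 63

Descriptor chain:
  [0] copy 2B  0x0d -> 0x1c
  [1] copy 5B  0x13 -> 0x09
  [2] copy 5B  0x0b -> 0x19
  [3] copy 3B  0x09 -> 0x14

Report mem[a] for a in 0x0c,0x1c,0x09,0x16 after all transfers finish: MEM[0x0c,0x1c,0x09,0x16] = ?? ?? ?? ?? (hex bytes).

MEM[0x0c,0x1c,0x09,0x16] = 9b 3e 18 eb

D0: mem[0x1c..0x1d] <- [20 3e]
D1: mem[0x09..0x0d] <- [18 d5 eb 9b 5f]
D2: mem[0x19..0x1d] <- [eb 9b 5f 3e 6f]
D3: mem[0x14..0x16] <- [18 d5 eb]
query mem[0x0c]=0x9b, mem[0x1c]=0x3e, mem[0x09]=0x18, mem[0x16]=0xeb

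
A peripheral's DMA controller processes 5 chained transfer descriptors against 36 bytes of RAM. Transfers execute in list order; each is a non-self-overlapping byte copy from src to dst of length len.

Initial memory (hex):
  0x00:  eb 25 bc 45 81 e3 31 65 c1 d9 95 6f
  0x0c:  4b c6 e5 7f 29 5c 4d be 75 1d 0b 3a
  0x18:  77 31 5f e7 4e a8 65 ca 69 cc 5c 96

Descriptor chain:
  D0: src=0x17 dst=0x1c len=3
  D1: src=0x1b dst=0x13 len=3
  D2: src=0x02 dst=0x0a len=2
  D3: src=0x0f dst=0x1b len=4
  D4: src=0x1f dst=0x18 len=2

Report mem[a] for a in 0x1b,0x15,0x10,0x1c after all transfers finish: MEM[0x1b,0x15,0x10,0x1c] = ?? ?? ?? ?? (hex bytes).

MEM[0x1b,0x15,0x10,0x1c] = 7f 77 29 29

[0] 0x17->0x1c len=3 : 3a 77 31
[1] 0x1b->0x13 len=3 : e7 3a 77
[2] 0x02->0x0a len=2 : bc 45
[3] 0x0f->0x1b len=4 : 7f 29 5c 4d
[4] 0x1f->0x18 len=2 : ca 69
query mem[0x1b]=0x7f, mem[0x15]=0x77, mem[0x10]=0x29, mem[0x1c]=0x29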